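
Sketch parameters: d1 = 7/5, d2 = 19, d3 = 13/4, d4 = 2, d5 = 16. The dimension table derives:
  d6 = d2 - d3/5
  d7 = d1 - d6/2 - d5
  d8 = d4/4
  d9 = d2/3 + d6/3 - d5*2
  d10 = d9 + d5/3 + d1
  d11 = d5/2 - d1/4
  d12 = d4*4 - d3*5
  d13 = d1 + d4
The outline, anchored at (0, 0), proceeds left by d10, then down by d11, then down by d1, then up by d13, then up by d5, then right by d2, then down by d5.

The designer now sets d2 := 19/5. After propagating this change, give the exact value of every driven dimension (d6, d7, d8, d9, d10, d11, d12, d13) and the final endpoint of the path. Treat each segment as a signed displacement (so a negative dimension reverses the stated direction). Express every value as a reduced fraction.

d6 = 63/20
d7 = -647/40
d8 = 1/2
d9 = -1781/60
d10 = -459/20
d11 = 153/20
d12 = -33/4
d13 = 17/5
endpoint = (107/4, -113/20)

Apply edit: d2 := 19/5
  d6 = d2 - d3/5 = 63/20
  d7 = d1 - d6/2 - d5 = -647/40
  d8 = d4/4 = 1/2
  d9 = d2/3 + d6/3 - d5*2 = -1781/60
  d10 = d9 + d5/3 + d1 = -459/20
  d11 = d5/2 - d1/4 = 153/20
  d12 = d4*4 - d3*5 = -33/4
  d13 = d1 + d4 = 17/5
Walk from origin (0, 0):
  seg 1: left by d10 = -459/20 → (459/20, 0)
  seg 2: down by d11 = 153/20 → (459/20, -153/20)
  seg 3: down by d1 = 7/5 → (459/20, -181/20)
  seg 4: up by d13 = 17/5 → (459/20, -113/20)
  seg 5: up by d5 = 16 → (459/20, 207/20)
  seg 6: right by d2 = 19/5 → (107/4, 207/20)
  seg 7: down by d5 = 16 → (107/4, -113/20)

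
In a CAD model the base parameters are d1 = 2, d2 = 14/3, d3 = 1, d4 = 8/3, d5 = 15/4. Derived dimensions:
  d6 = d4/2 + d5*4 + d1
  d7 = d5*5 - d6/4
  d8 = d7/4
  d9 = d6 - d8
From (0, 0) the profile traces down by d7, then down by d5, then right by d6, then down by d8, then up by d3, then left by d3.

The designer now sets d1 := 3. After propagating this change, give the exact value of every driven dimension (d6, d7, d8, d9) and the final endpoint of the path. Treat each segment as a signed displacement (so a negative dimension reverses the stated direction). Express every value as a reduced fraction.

d6 = 58/3
d7 = 167/12
d8 = 167/48
d9 = 761/48
endpoint = (55/3, -967/48)

Apply edit: d1 := 3
  d6 = d4/2 + d5*4 + d1 = 58/3
  d7 = d5*5 - d6/4 = 167/12
  d8 = d7/4 = 167/48
  d9 = d6 - d8 = 761/48
Walk from origin (0, 0):
  seg 1: down by d7 = 167/12 → (0, -167/12)
  seg 2: down by d5 = 15/4 → (0, -53/3)
  seg 3: right by d6 = 58/3 → (58/3, -53/3)
  seg 4: down by d8 = 167/48 → (58/3, -1015/48)
  seg 5: up by d3 = 1 → (58/3, -967/48)
  seg 6: left by d3 = 1 → (55/3, -967/48)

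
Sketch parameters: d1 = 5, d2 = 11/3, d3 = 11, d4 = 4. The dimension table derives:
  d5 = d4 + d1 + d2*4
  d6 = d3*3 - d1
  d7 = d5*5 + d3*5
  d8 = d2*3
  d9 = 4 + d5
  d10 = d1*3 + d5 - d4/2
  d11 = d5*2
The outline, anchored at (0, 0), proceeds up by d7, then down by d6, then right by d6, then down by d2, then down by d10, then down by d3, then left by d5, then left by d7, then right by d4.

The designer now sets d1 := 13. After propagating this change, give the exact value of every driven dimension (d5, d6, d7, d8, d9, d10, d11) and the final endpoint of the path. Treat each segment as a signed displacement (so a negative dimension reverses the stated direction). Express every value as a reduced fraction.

d5 = 95/3
d6 = 20
d7 = 640/3
d8 = 11
d9 = 107/3
d10 = 206/3
d11 = 190/3
endpoint = (-221, 110)

Apply edit: d1 := 13
  d5 = d4 + d1 + d2*4 = 95/3
  d6 = d3*3 - d1 = 20
  d7 = d5*5 + d3*5 = 640/3
  d8 = d2*3 = 11
  d9 = 4 + d5 = 107/3
  d10 = d1*3 + d5 - d4/2 = 206/3
  d11 = d5*2 = 190/3
Walk from origin (0, 0):
  seg 1: up by d7 = 640/3 → (0, 640/3)
  seg 2: down by d6 = 20 → (0, 580/3)
  seg 3: right by d6 = 20 → (20, 580/3)
  seg 4: down by d2 = 11/3 → (20, 569/3)
  seg 5: down by d10 = 206/3 → (20, 121)
  seg 6: down by d3 = 11 → (20, 110)
  seg 7: left by d5 = 95/3 → (-35/3, 110)
  seg 8: left by d7 = 640/3 → (-225, 110)
  seg 9: right by d4 = 4 → (-221, 110)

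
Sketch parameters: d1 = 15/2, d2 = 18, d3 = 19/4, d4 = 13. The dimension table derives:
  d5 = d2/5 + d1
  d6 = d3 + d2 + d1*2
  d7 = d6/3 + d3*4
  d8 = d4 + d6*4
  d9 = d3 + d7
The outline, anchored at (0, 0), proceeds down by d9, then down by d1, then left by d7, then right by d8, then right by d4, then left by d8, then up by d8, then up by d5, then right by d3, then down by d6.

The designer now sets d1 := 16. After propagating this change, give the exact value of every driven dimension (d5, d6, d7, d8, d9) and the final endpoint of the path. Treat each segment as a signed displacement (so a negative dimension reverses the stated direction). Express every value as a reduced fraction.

d5 = 98/5
d6 = 219/4
d7 = 149/4
d8 = 232
d9 = 42
endpoint = (-39/2, 2777/20)

Apply edit: d1 := 16
  d5 = d2/5 + d1 = 98/5
  d6 = d3 + d2 + d1*2 = 219/4
  d7 = d6/3 + d3*4 = 149/4
  d8 = d4 + d6*4 = 232
  d9 = d3 + d7 = 42
Walk from origin (0, 0):
  seg 1: down by d9 = 42 → (0, -42)
  seg 2: down by d1 = 16 → (0, -58)
  seg 3: left by d7 = 149/4 → (-149/4, -58)
  seg 4: right by d8 = 232 → (779/4, -58)
  seg 5: right by d4 = 13 → (831/4, -58)
  seg 6: left by d8 = 232 → (-97/4, -58)
  seg 7: up by d8 = 232 → (-97/4, 174)
  seg 8: up by d5 = 98/5 → (-97/4, 968/5)
  seg 9: right by d3 = 19/4 → (-39/2, 968/5)
  seg 10: down by d6 = 219/4 → (-39/2, 2777/20)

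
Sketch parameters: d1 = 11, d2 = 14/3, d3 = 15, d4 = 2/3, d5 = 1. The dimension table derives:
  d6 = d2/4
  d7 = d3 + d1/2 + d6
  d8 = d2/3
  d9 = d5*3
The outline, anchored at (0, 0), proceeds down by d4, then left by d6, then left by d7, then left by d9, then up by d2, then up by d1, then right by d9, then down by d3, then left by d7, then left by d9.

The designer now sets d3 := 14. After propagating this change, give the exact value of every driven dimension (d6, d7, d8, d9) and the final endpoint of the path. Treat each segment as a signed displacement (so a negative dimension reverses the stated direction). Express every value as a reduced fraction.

Apply edit: d3 := 14
  d6 = d2/4 = 7/6
  d7 = d3 + d1/2 + d6 = 62/3
  d8 = d2/3 = 14/9
  d9 = d5*3 = 3
Walk from origin (0, 0):
  seg 1: down by d4 = 2/3 → (0, -2/3)
  seg 2: left by d6 = 7/6 → (-7/6, -2/3)
  seg 3: left by d7 = 62/3 → (-131/6, -2/3)
  seg 4: left by d9 = 3 → (-149/6, -2/3)
  seg 5: up by d2 = 14/3 → (-149/6, 4)
  seg 6: up by d1 = 11 → (-149/6, 15)
  seg 7: right by d9 = 3 → (-131/6, 15)
  seg 8: down by d3 = 14 → (-131/6, 1)
  seg 9: left by d7 = 62/3 → (-85/2, 1)
  seg 10: left by d9 = 3 → (-91/2, 1)

d6 = 7/6
d7 = 62/3
d8 = 14/9
d9 = 3
endpoint = (-91/2, 1)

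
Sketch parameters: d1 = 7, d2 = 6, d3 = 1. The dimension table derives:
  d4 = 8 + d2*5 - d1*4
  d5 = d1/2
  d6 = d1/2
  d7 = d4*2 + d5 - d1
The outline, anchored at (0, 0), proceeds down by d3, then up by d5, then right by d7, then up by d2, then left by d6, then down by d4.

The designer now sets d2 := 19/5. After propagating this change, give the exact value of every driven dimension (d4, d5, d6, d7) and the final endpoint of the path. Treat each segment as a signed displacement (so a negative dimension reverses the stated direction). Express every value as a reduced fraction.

d4 = -1
d5 = 7/2
d6 = 7/2
d7 = -11/2
endpoint = (-9, 73/10)

Apply edit: d2 := 19/5
  d4 = 8 + d2*5 - d1*4 = -1
  d5 = d1/2 = 7/2
  d6 = d1/2 = 7/2
  d7 = d4*2 + d5 - d1 = -11/2
Walk from origin (0, 0):
  seg 1: down by d3 = 1 → (0, -1)
  seg 2: up by d5 = 7/2 → (0, 5/2)
  seg 3: right by d7 = -11/2 → (-11/2, 5/2)
  seg 4: up by d2 = 19/5 → (-11/2, 63/10)
  seg 5: left by d6 = 7/2 → (-9, 63/10)
  seg 6: down by d4 = -1 → (-9, 73/10)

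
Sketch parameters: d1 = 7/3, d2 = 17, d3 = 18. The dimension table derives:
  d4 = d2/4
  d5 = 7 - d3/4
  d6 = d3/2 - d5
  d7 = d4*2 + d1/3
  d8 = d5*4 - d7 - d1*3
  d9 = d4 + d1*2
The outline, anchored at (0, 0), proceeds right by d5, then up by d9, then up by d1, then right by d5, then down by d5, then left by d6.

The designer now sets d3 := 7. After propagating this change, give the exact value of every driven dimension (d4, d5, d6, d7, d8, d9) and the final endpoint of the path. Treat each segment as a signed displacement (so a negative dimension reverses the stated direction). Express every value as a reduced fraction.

Apply edit: d3 := 7
  d4 = d2/4 = 17/4
  d5 = 7 - d3/4 = 21/4
  d6 = d3/2 - d5 = -7/4
  d7 = d4*2 + d1/3 = 167/18
  d8 = d5*4 - d7 - d1*3 = 85/18
  d9 = d4 + d1*2 = 107/12
Walk from origin (0, 0):
  seg 1: right by d5 = 21/4 → (21/4, 0)
  seg 2: up by d9 = 107/12 → (21/4, 107/12)
  seg 3: up by d1 = 7/3 → (21/4, 45/4)
  seg 4: right by d5 = 21/4 → (21/2, 45/4)
  seg 5: down by d5 = 21/4 → (21/2, 6)
  seg 6: left by d6 = -7/4 → (49/4, 6)

d4 = 17/4
d5 = 21/4
d6 = -7/4
d7 = 167/18
d8 = 85/18
d9 = 107/12
endpoint = (49/4, 6)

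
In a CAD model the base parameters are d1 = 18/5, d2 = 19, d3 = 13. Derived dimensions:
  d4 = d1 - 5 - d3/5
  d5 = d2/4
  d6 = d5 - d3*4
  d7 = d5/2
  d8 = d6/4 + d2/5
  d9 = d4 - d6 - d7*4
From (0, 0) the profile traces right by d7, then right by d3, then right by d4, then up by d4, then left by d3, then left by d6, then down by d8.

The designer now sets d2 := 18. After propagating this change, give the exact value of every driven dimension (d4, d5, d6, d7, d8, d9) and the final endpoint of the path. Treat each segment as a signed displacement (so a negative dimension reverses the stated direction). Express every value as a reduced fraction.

Apply edit: d2 := 18
  d4 = d1 - 5 - d3/5 = -4
  d5 = d2/4 = 9/2
  d6 = d5 - d3*4 = -95/2
  d7 = d5/2 = 9/4
  d8 = d6/4 + d2/5 = -331/40
  d9 = d4 - d6 - d7*4 = 69/2
Walk from origin (0, 0):
  seg 1: right by d7 = 9/4 → (9/4, 0)
  seg 2: right by d3 = 13 → (61/4, 0)
  seg 3: right by d4 = -4 → (45/4, 0)
  seg 4: up by d4 = -4 → (45/4, -4)
  seg 5: left by d3 = 13 → (-7/4, -4)
  seg 6: left by d6 = -95/2 → (183/4, -4)
  seg 7: down by d8 = -331/40 → (183/4, 171/40)

d4 = -4
d5 = 9/2
d6 = -95/2
d7 = 9/4
d8 = -331/40
d9 = 69/2
endpoint = (183/4, 171/40)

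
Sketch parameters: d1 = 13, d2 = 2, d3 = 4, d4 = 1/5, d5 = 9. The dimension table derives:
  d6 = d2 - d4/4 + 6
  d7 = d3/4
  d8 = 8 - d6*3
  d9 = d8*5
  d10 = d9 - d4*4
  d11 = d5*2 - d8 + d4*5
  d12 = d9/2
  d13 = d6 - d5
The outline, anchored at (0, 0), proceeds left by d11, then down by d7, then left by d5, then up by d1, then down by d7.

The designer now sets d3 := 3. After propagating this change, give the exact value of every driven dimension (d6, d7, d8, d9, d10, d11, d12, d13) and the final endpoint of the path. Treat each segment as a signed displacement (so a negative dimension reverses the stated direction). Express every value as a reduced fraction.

Apply edit: d3 := 3
  d6 = d2 - d4/4 + 6 = 159/20
  d7 = d3/4 = 3/4
  d8 = 8 - d6*3 = -317/20
  d9 = d8*5 = -317/4
  d10 = d9 - d4*4 = -1601/20
  d11 = d5*2 - d8 + d4*5 = 697/20
  d12 = d9/2 = -317/8
  d13 = d6 - d5 = -21/20
Walk from origin (0, 0):
  seg 1: left by d11 = 697/20 → (-697/20, 0)
  seg 2: down by d7 = 3/4 → (-697/20, -3/4)
  seg 3: left by d5 = 9 → (-877/20, -3/4)
  seg 4: up by d1 = 13 → (-877/20, 49/4)
  seg 5: down by d7 = 3/4 → (-877/20, 23/2)

d6 = 159/20
d7 = 3/4
d8 = -317/20
d9 = -317/4
d10 = -1601/20
d11 = 697/20
d12 = -317/8
d13 = -21/20
endpoint = (-877/20, 23/2)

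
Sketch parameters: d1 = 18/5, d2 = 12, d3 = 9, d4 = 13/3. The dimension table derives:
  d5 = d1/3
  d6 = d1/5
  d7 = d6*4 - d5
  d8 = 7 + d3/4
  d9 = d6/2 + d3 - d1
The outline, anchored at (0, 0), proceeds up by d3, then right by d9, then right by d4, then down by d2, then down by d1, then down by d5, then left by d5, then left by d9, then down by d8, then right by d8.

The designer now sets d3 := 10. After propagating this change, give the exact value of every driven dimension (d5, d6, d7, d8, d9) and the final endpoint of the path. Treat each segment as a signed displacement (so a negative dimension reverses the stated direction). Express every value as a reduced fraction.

Apply edit: d3 := 10
  d5 = d1/3 = 6/5
  d6 = d1/5 = 18/25
  d7 = d6*4 - d5 = 42/25
  d8 = 7 + d3/4 = 19/2
  d9 = d6/2 + d3 - d1 = 169/25
Walk from origin (0, 0):
  seg 1: up by d3 = 10 → (0, 10)
  seg 2: right by d9 = 169/25 → (169/25, 10)
  seg 3: right by d4 = 13/3 → (832/75, 10)
  seg 4: down by d2 = 12 → (832/75, -2)
  seg 5: down by d1 = 18/5 → (832/75, -28/5)
  seg 6: down by d5 = 6/5 → (832/75, -34/5)
  seg 7: left by d5 = 6/5 → (742/75, -34/5)
  seg 8: left by d9 = 169/25 → (47/15, -34/5)
  seg 9: down by d8 = 19/2 → (47/15, -163/10)
  seg 10: right by d8 = 19/2 → (379/30, -163/10)

d5 = 6/5
d6 = 18/25
d7 = 42/25
d8 = 19/2
d9 = 169/25
endpoint = (379/30, -163/10)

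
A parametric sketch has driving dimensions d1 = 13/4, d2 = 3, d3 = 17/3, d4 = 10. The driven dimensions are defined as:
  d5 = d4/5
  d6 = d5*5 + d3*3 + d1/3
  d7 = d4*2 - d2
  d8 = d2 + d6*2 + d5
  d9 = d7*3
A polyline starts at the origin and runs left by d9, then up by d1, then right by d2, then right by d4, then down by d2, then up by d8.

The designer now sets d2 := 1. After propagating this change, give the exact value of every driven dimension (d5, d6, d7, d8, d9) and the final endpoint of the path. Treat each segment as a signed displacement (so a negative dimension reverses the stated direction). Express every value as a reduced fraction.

Apply edit: d2 := 1
  d5 = d4/5 = 2
  d6 = d5*5 + d3*3 + d1/3 = 337/12
  d7 = d4*2 - d2 = 19
  d8 = d2 + d6*2 + d5 = 355/6
  d9 = d7*3 = 57
Walk from origin (0, 0):
  seg 1: left by d9 = 57 → (-57, 0)
  seg 2: up by d1 = 13/4 → (-57, 13/4)
  seg 3: right by d2 = 1 → (-56, 13/4)
  seg 4: right by d4 = 10 → (-46, 13/4)
  seg 5: down by d2 = 1 → (-46, 9/4)
  seg 6: up by d8 = 355/6 → (-46, 737/12)

d5 = 2
d6 = 337/12
d7 = 19
d8 = 355/6
d9 = 57
endpoint = (-46, 737/12)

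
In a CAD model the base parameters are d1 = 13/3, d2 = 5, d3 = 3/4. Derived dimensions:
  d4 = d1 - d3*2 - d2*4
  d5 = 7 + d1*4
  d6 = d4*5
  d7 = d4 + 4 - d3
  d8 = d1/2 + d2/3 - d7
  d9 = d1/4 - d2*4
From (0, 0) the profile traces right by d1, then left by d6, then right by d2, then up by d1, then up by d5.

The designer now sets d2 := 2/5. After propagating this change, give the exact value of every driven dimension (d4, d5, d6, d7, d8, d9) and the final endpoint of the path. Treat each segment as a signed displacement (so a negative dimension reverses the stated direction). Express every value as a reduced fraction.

Apply edit: d2 := 2/5
  d4 = d1 - d3*2 - d2*4 = 37/30
  d5 = 7 + d1*4 = 73/3
  d6 = d4*5 = 37/6
  d7 = d4 + 4 - d3 = 269/60
  d8 = d1/2 + d2/3 - d7 = -131/60
  d9 = d1/4 - d2*4 = -31/60
Walk from origin (0, 0):
  seg 1: right by d1 = 13/3 → (13/3, 0)
  seg 2: left by d6 = 37/6 → (-11/6, 0)
  seg 3: right by d2 = 2/5 → (-43/30, 0)
  seg 4: up by d1 = 13/3 → (-43/30, 13/3)
  seg 5: up by d5 = 73/3 → (-43/30, 86/3)

d4 = 37/30
d5 = 73/3
d6 = 37/6
d7 = 269/60
d8 = -131/60
d9 = -31/60
endpoint = (-43/30, 86/3)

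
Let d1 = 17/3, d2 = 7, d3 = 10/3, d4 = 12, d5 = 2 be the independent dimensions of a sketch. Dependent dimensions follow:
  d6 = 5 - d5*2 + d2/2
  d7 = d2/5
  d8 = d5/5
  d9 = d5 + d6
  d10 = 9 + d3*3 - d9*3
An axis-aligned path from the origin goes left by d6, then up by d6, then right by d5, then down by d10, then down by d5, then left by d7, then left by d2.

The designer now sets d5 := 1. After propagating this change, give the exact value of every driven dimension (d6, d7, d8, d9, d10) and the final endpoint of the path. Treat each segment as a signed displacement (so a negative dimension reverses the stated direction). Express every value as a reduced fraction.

Apply edit: d5 := 1
  d6 = 5 - d5*2 + d2/2 = 13/2
  d7 = d2/5 = 7/5
  d8 = d5/5 = 1/5
  d9 = d5 + d6 = 15/2
  d10 = 9 + d3*3 - d9*3 = -7/2
Walk from origin (0, 0):
  seg 1: left by d6 = 13/2 → (-13/2, 0)
  seg 2: up by d6 = 13/2 → (-13/2, 13/2)
  seg 3: right by d5 = 1 → (-11/2, 13/2)
  seg 4: down by d10 = -7/2 → (-11/2, 10)
  seg 5: down by d5 = 1 → (-11/2, 9)
  seg 6: left by d7 = 7/5 → (-69/10, 9)
  seg 7: left by d2 = 7 → (-139/10, 9)

d6 = 13/2
d7 = 7/5
d8 = 1/5
d9 = 15/2
d10 = -7/2
endpoint = (-139/10, 9)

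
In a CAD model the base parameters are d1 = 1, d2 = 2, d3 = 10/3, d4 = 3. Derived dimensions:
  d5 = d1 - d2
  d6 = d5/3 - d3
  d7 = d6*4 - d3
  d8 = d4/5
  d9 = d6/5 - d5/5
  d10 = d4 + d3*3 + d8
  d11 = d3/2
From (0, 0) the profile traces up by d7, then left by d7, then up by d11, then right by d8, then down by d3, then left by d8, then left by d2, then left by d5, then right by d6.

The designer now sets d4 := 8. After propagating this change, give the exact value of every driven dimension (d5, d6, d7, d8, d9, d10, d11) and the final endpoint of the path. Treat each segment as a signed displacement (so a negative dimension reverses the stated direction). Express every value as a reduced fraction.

Apply edit: d4 := 8
  d5 = d1 - d2 = -1
  d6 = d5/3 - d3 = -11/3
  d7 = d6*4 - d3 = -18
  d8 = d4/5 = 8/5
  d9 = d6/5 - d5/5 = -8/15
  d10 = d4 + d3*3 + d8 = 98/5
  d11 = d3/2 = 5/3
Walk from origin (0, 0):
  seg 1: up by d7 = -18 → (0, -18)
  seg 2: left by d7 = -18 → (18, -18)
  seg 3: up by d11 = 5/3 → (18, -49/3)
  seg 4: right by d8 = 8/5 → (98/5, -49/3)
  seg 5: down by d3 = 10/3 → (98/5, -59/3)
  seg 6: left by d8 = 8/5 → (18, -59/3)
  seg 7: left by d2 = 2 → (16, -59/3)
  seg 8: left by d5 = -1 → (17, -59/3)
  seg 9: right by d6 = -11/3 → (40/3, -59/3)

d5 = -1
d6 = -11/3
d7 = -18
d8 = 8/5
d9 = -8/15
d10 = 98/5
d11 = 5/3
endpoint = (40/3, -59/3)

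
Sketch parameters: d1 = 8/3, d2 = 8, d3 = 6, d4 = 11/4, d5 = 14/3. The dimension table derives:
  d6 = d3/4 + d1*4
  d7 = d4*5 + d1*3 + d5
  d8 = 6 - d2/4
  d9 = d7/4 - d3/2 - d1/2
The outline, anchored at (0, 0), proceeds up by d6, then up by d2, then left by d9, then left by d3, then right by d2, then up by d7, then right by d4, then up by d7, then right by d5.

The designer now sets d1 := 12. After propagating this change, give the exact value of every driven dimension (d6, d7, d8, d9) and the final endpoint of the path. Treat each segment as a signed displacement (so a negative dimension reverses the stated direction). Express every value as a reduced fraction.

Apply edit: d1 := 12
  d6 = d3/4 + d1*4 = 99/2
  d7 = d4*5 + d1*3 + d5 = 653/12
  d8 = 6 - d2/4 = 4
  d9 = d7/4 - d3/2 - d1/2 = 221/48
Walk from origin (0, 0):
  seg 1: up by d6 = 99/2 → (0, 99/2)
  seg 2: up by d2 = 8 → (0, 115/2)
  seg 3: left by d9 = 221/48 → (-221/48, 115/2)
  seg 4: left by d3 = 6 → (-509/48, 115/2)
  seg 5: right by d2 = 8 → (-125/48, 115/2)
  seg 6: up by d7 = 653/12 → (-125/48, 1343/12)
  seg 7: right by d4 = 11/4 → (7/48, 1343/12)
  seg 8: up by d7 = 653/12 → (7/48, 499/3)
  seg 9: right by d5 = 14/3 → (77/16, 499/3)

d6 = 99/2
d7 = 653/12
d8 = 4
d9 = 221/48
endpoint = (77/16, 499/3)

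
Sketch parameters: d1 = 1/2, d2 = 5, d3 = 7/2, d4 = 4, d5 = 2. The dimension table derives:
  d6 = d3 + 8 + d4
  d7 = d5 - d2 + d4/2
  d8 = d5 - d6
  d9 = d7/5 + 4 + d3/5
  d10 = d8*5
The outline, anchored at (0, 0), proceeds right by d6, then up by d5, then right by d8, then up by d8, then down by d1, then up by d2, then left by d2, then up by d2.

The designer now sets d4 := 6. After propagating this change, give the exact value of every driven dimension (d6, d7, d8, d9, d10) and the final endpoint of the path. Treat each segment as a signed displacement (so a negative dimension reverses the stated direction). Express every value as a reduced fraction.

Apply edit: d4 := 6
  d6 = d3 + 8 + d4 = 35/2
  d7 = d5 - d2 + d4/2 = 0
  d8 = d5 - d6 = -31/2
  d9 = d7/5 + 4 + d3/5 = 47/10
  d10 = d8*5 = -155/2
Walk from origin (0, 0):
  seg 1: right by d6 = 35/2 → (35/2, 0)
  seg 2: up by d5 = 2 → (35/2, 2)
  seg 3: right by d8 = -31/2 → (2, 2)
  seg 4: up by d8 = -31/2 → (2, -27/2)
  seg 5: down by d1 = 1/2 → (2, -14)
  seg 6: up by d2 = 5 → (2, -9)
  seg 7: left by d2 = 5 → (-3, -9)
  seg 8: up by d2 = 5 → (-3, -4)

d6 = 35/2
d7 = 0
d8 = -31/2
d9 = 47/10
d10 = -155/2
endpoint = (-3, -4)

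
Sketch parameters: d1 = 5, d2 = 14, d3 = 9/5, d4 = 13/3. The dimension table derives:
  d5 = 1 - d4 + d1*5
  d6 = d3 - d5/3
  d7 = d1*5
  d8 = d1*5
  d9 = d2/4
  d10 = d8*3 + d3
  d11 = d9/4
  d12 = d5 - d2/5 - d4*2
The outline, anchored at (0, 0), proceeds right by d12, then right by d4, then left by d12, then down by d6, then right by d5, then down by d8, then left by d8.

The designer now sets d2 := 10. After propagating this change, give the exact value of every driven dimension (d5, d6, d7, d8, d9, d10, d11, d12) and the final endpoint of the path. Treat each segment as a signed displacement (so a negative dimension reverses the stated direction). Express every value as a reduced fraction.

Apply edit: d2 := 10
  d5 = 1 - d4 + d1*5 = 65/3
  d6 = d3 - d5/3 = -244/45
  d7 = d1*5 = 25
  d8 = d1*5 = 25
  d9 = d2/4 = 5/2
  d10 = d8*3 + d3 = 384/5
  d11 = d9/4 = 5/8
  d12 = d5 - d2/5 - d4*2 = 11
Walk from origin (0, 0):
  seg 1: right by d12 = 11 → (11, 0)
  seg 2: right by d4 = 13/3 → (46/3, 0)
  seg 3: left by d12 = 11 → (13/3, 0)
  seg 4: down by d6 = -244/45 → (13/3, 244/45)
  seg 5: right by d5 = 65/3 → (26, 244/45)
  seg 6: down by d8 = 25 → (26, -881/45)
  seg 7: left by d8 = 25 → (1, -881/45)

d5 = 65/3
d6 = -244/45
d7 = 25
d8 = 25
d9 = 5/2
d10 = 384/5
d11 = 5/8
d12 = 11
endpoint = (1, -881/45)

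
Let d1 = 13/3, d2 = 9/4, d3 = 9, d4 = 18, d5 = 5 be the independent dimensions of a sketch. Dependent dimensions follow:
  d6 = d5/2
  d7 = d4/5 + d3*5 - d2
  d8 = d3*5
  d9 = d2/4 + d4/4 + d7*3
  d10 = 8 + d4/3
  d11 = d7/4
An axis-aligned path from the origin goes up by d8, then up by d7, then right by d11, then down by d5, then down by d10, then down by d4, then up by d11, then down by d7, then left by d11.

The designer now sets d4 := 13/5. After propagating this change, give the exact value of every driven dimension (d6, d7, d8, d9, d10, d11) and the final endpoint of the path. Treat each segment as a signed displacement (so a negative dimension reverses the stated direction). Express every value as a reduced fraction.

Apply edit: d4 := 13/5
  d6 = d5/2 = 5/2
  d7 = d4/5 + d3*5 - d2 = 4327/100
  d8 = d3*5 = 45
  d9 = d2/4 + d4/4 + d7*3 = 52409/400
  d10 = 8 + d4/3 = 133/15
  d11 = d7/4 = 4327/400
Walk from origin (0, 0):
  seg 1: up by d8 = 45 → (0, 45)
  seg 2: up by d7 = 4327/100 → (0, 8827/100)
  seg 3: right by d11 = 4327/400 → (4327/400, 8827/100)
  seg 4: down by d5 = 5 → (4327/400, 8327/100)
  seg 5: down by d10 = 133/15 → (4327/400, 22321/300)
  seg 6: down by d4 = 13/5 → (4327/400, 21541/300)
  seg 7: up by d11 = 4327/400 → (4327/400, 19829/240)
  seg 8: down by d7 = 4327/100 → (4327/400, 47221/1200)
  seg 9: left by d11 = 4327/400 → (0, 47221/1200)

d6 = 5/2
d7 = 4327/100
d8 = 45
d9 = 52409/400
d10 = 133/15
d11 = 4327/400
endpoint = (0, 47221/1200)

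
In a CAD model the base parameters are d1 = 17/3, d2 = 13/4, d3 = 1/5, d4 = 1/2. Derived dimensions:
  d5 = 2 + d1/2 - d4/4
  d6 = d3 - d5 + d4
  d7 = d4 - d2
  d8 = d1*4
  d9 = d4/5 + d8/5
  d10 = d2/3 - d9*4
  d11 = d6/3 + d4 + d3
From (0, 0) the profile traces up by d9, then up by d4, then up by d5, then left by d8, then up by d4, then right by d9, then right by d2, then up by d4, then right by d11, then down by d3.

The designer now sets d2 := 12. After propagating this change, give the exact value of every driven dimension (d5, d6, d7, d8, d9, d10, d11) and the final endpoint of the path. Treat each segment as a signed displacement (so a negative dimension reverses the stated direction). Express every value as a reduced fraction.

Apply edit: d2 := 12
  d5 = 2 + d1/2 - d4/4 = 113/24
  d6 = d3 - d5 + d4 = -481/120
  d7 = d4 - d2 = -23/2
  d8 = d1*4 = 68/3
  d9 = d4/5 + d8/5 = 139/30
  d10 = d2/3 - d9*4 = -218/15
  d11 = d6/3 + d4 + d3 = -229/360
Walk from origin (0, 0):
  seg 1: up by d9 = 139/30 → (0, 139/30)
  seg 2: up by d4 = 1/2 → (0, 77/15)
  seg 3: up by d5 = 113/24 → (0, 1181/120)
  seg 4: left by d8 = 68/3 → (-68/3, 1181/120)
  seg 5: up by d4 = 1/2 → (-68/3, 1241/120)
  seg 6: right by d9 = 139/30 → (-541/30, 1241/120)
  seg 7: right by d2 = 12 → (-181/30, 1241/120)
  seg 8: up by d4 = 1/2 → (-181/30, 1301/120)
  seg 9: right by d11 = -229/360 → (-2401/360, 1301/120)
  seg 10: down by d3 = 1/5 → (-2401/360, 1277/120)

d5 = 113/24
d6 = -481/120
d7 = -23/2
d8 = 68/3
d9 = 139/30
d10 = -218/15
d11 = -229/360
endpoint = (-2401/360, 1277/120)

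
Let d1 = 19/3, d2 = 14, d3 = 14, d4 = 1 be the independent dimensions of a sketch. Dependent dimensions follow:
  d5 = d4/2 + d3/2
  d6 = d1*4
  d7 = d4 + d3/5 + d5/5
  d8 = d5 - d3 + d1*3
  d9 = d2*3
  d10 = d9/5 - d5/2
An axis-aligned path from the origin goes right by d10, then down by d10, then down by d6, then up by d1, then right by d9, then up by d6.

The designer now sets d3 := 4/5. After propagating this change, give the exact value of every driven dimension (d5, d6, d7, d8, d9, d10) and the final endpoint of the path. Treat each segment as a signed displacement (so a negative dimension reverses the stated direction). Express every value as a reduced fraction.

d5 = 9/10
d6 = 76/3
d7 = 67/50
d8 = 191/10
d9 = 42
d10 = 159/20
endpoint = (999/20, -97/60)

Apply edit: d3 := 4/5
  d5 = d4/2 + d3/2 = 9/10
  d6 = d1*4 = 76/3
  d7 = d4 + d3/5 + d5/5 = 67/50
  d8 = d5 - d3 + d1*3 = 191/10
  d9 = d2*3 = 42
  d10 = d9/5 - d5/2 = 159/20
Walk from origin (0, 0):
  seg 1: right by d10 = 159/20 → (159/20, 0)
  seg 2: down by d10 = 159/20 → (159/20, -159/20)
  seg 3: down by d6 = 76/3 → (159/20, -1997/60)
  seg 4: up by d1 = 19/3 → (159/20, -539/20)
  seg 5: right by d9 = 42 → (999/20, -539/20)
  seg 6: up by d6 = 76/3 → (999/20, -97/60)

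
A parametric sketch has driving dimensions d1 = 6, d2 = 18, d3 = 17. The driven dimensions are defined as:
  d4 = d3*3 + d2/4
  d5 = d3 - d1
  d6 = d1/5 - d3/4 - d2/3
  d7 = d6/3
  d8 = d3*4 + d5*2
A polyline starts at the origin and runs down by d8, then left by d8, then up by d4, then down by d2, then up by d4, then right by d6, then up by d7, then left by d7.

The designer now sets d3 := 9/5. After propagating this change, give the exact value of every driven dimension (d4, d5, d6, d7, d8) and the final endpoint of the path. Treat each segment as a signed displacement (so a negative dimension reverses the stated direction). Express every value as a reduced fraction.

d4 = 99/10
d5 = -21/5
d6 = -21/4
d7 = -7/4
d8 = -6/5
endpoint = (-23/10, 5/4)

Apply edit: d3 := 9/5
  d4 = d3*3 + d2/4 = 99/10
  d5 = d3 - d1 = -21/5
  d6 = d1/5 - d3/4 - d2/3 = -21/4
  d7 = d6/3 = -7/4
  d8 = d3*4 + d5*2 = -6/5
Walk from origin (0, 0):
  seg 1: down by d8 = -6/5 → (0, 6/5)
  seg 2: left by d8 = -6/5 → (6/5, 6/5)
  seg 3: up by d4 = 99/10 → (6/5, 111/10)
  seg 4: down by d2 = 18 → (6/5, -69/10)
  seg 5: up by d4 = 99/10 → (6/5, 3)
  seg 6: right by d6 = -21/4 → (-81/20, 3)
  seg 7: up by d7 = -7/4 → (-81/20, 5/4)
  seg 8: left by d7 = -7/4 → (-23/10, 5/4)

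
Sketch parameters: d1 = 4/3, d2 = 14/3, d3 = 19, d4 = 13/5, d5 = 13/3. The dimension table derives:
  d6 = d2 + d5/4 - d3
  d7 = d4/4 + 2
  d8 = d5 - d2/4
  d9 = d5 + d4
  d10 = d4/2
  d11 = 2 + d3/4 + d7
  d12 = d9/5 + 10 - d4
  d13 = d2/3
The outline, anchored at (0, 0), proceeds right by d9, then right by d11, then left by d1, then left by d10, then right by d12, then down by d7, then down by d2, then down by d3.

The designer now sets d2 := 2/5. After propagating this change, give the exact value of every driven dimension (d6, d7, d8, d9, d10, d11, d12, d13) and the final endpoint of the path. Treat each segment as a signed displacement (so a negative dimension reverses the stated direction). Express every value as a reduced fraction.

d6 = -1051/60
d7 = 53/20
d8 = 127/30
d9 = 104/15
d10 = 13/10
d11 = 47/5
d12 = 659/75
d13 = 2/15
endpoint = (3373/150, -441/20)

Apply edit: d2 := 2/5
  d6 = d2 + d5/4 - d3 = -1051/60
  d7 = d4/4 + 2 = 53/20
  d8 = d5 - d2/4 = 127/30
  d9 = d5 + d4 = 104/15
  d10 = d4/2 = 13/10
  d11 = 2 + d3/4 + d7 = 47/5
  d12 = d9/5 + 10 - d4 = 659/75
  d13 = d2/3 = 2/15
Walk from origin (0, 0):
  seg 1: right by d9 = 104/15 → (104/15, 0)
  seg 2: right by d11 = 47/5 → (49/3, 0)
  seg 3: left by d1 = 4/3 → (15, 0)
  seg 4: left by d10 = 13/10 → (137/10, 0)
  seg 5: right by d12 = 659/75 → (3373/150, 0)
  seg 6: down by d7 = 53/20 → (3373/150, -53/20)
  seg 7: down by d2 = 2/5 → (3373/150, -61/20)
  seg 8: down by d3 = 19 → (3373/150, -441/20)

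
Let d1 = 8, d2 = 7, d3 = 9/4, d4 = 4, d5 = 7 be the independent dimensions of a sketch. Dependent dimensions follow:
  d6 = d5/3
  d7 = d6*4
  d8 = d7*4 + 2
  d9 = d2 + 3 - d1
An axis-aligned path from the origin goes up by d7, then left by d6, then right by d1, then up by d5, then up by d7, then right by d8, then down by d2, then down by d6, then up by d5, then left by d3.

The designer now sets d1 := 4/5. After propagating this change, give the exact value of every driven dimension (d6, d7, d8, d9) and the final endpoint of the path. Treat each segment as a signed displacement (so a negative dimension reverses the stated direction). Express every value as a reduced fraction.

d6 = 7/3
d7 = 28/3
d8 = 118/3
d9 = 46/5
endpoint = (711/20, 70/3)

Apply edit: d1 := 4/5
  d6 = d5/3 = 7/3
  d7 = d6*4 = 28/3
  d8 = d7*4 + 2 = 118/3
  d9 = d2 + 3 - d1 = 46/5
Walk from origin (0, 0):
  seg 1: up by d7 = 28/3 → (0, 28/3)
  seg 2: left by d6 = 7/3 → (-7/3, 28/3)
  seg 3: right by d1 = 4/5 → (-23/15, 28/3)
  seg 4: up by d5 = 7 → (-23/15, 49/3)
  seg 5: up by d7 = 28/3 → (-23/15, 77/3)
  seg 6: right by d8 = 118/3 → (189/5, 77/3)
  seg 7: down by d2 = 7 → (189/5, 56/3)
  seg 8: down by d6 = 7/3 → (189/5, 49/3)
  seg 9: up by d5 = 7 → (189/5, 70/3)
  seg 10: left by d3 = 9/4 → (711/20, 70/3)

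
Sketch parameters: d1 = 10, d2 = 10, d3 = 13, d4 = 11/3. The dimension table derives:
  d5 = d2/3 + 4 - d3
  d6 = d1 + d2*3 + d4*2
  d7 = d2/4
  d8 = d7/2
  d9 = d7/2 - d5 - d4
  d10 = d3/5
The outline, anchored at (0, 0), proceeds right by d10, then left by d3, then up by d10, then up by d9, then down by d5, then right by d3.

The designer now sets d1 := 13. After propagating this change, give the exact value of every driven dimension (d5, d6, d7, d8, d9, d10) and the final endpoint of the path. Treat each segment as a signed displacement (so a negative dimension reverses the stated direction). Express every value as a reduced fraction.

Apply edit: d1 := 13
  d5 = d2/3 + 4 - d3 = -17/3
  d6 = d1 + d2*3 + d4*2 = 151/3
  d7 = d2/4 = 5/2
  d8 = d7/2 = 5/4
  d9 = d7/2 - d5 - d4 = 13/4
  d10 = d3/5 = 13/5
Walk from origin (0, 0):
  seg 1: right by d10 = 13/5 → (13/5, 0)
  seg 2: left by d3 = 13 → (-52/5, 0)
  seg 3: up by d10 = 13/5 → (-52/5, 13/5)
  seg 4: up by d9 = 13/4 → (-52/5, 117/20)
  seg 5: down by d5 = -17/3 → (-52/5, 691/60)
  seg 6: right by d3 = 13 → (13/5, 691/60)

d5 = -17/3
d6 = 151/3
d7 = 5/2
d8 = 5/4
d9 = 13/4
d10 = 13/5
endpoint = (13/5, 691/60)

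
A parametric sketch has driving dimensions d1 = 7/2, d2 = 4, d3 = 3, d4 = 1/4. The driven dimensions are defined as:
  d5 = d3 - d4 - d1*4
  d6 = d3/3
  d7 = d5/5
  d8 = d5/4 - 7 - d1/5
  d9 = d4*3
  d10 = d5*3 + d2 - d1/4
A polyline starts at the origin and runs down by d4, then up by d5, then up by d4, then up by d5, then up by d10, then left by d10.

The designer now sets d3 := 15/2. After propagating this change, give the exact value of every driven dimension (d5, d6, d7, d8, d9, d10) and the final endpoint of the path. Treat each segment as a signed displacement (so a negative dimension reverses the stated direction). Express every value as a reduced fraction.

d5 = -27/4
d6 = 5/2
d7 = -27/20
d8 = -751/80
d9 = 3/4
d10 = -137/8
endpoint = (137/8, -245/8)

Apply edit: d3 := 15/2
  d5 = d3 - d4 - d1*4 = -27/4
  d6 = d3/3 = 5/2
  d7 = d5/5 = -27/20
  d8 = d5/4 - 7 - d1/5 = -751/80
  d9 = d4*3 = 3/4
  d10 = d5*3 + d2 - d1/4 = -137/8
Walk from origin (0, 0):
  seg 1: down by d4 = 1/4 → (0, -1/4)
  seg 2: up by d5 = -27/4 → (0, -7)
  seg 3: up by d4 = 1/4 → (0, -27/4)
  seg 4: up by d5 = -27/4 → (0, -27/2)
  seg 5: up by d10 = -137/8 → (0, -245/8)
  seg 6: left by d10 = -137/8 → (137/8, -245/8)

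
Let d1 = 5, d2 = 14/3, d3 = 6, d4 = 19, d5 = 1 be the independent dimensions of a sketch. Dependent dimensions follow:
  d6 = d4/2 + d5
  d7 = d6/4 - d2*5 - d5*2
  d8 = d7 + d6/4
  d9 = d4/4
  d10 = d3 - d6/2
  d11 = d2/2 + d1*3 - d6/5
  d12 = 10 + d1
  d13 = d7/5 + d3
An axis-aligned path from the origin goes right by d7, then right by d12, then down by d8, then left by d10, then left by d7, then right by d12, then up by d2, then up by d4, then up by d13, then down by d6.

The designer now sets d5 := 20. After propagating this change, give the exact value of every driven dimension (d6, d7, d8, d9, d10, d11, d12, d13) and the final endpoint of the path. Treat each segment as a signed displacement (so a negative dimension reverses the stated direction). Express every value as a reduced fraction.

Apply edit: d5 := 20
  d6 = d4/2 + d5 = 59/2
  d7 = d6/4 - d2*5 - d5*2 = -1343/24
  d8 = d7 + d6/4 = -583/12
  d9 = d4/4 = 19/4
  d10 = d3 - d6/2 = -35/4
  d11 = d2/2 + d1*3 - d6/5 = 343/30
  d12 = 10 + d1 = 15
  d13 = d7/5 + d3 = -623/120
Walk from origin (0, 0):
  seg 1: right by d7 = -1343/24 → (-1343/24, 0)
  seg 2: right by d12 = 15 → (-983/24, 0)
  seg 3: down by d8 = -583/12 → (-983/24, 583/12)
  seg 4: left by d10 = -35/4 → (-773/24, 583/12)
  seg 5: left by d7 = -1343/24 → (95/4, 583/12)
  seg 6: right by d12 = 15 → (155/4, 583/12)
  seg 7: up by d2 = 14/3 → (155/4, 213/4)
  seg 8: up by d4 = 19 → (155/4, 289/4)
  seg 9: up by d13 = -623/120 → (155/4, 8047/120)
  seg 10: down by d6 = 59/2 → (155/4, 4507/120)

d6 = 59/2
d7 = -1343/24
d8 = -583/12
d9 = 19/4
d10 = -35/4
d11 = 343/30
d12 = 15
d13 = -623/120
endpoint = (155/4, 4507/120)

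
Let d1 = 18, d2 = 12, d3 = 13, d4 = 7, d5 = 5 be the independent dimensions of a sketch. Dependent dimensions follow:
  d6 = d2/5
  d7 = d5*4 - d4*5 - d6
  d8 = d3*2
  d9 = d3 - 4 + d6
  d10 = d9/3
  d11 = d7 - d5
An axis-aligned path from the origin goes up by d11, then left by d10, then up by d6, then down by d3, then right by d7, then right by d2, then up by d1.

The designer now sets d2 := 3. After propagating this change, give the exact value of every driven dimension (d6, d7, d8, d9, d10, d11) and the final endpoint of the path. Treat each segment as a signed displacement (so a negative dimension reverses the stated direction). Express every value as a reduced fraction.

d6 = 3/5
d7 = -78/5
d8 = 26
d9 = 48/5
d10 = 16/5
d11 = -103/5
endpoint = (-79/5, -15)

Apply edit: d2 := 3
  d6 = d2/5 = 3/5
  d7 = d5*4 - d4*5 - d6 = -78/5
  d8 = d3*2 = 26
  d9 = d3 - 4 + d6 = 48/5
  d10 = d9/3 = 16/5
  d11 = d7 - d5 = -103/5
Walk from origin (0, 0):
  seg 1: up by d11 = -103/5 → (0, -103/5)
  seg 2: left by d10 = 16/5 → (-16/5, -103/5)
  seg 3: up by d6 = 3/5 → (-16/5, -20)
  seg 4: down by d3 = 13 → (-16/5, -33)
  seg 5: right by d7 = -78/5 → (-94/5, -33)
  seg 6: right by d2 = 3 → (-79/5, -33)
  seg 7: up by d1 = 18 → (-79/5, -15)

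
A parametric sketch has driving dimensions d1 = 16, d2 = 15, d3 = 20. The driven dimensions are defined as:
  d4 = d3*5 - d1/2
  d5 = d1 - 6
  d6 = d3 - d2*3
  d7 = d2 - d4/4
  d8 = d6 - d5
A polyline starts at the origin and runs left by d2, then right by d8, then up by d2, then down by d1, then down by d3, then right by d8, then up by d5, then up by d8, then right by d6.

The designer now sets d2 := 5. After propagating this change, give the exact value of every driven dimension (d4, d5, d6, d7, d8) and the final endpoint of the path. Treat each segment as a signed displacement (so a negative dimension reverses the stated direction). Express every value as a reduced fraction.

d4 = 92
d5 = 10
d6 = 5
d7 = -18
d8 = -5
endpoint = (-10, -26)

Apply edit: d2 := 5
  d4 = d3*5 - d1/2 = 92
  d5 = d1 - 6 = 10
  d6 = d3 - d2*3 = 5
  d7 = d2 - d4/4 = -18
  d8 = d6 - d5 = -5
Walk from origin (0, 0):
  seg 1: left by d2 = 5 → (-5, 0)
  seg 2: right by d8 = -5 → (-10, 0)
  seg 3: up by d2 = 5 → (-10, 5)
  seg 4: down by d1 = 16 → (-10, -11)
  seg 5: down by d3 = 20 → (-10, -31)
  seg 6: right by d8 = -5 → (-15, -31)
  seg 7: up by d5 = 10 → (-15, -21)
  seg 8: up by d8 = -5 → (-15, -26)
  seg 9: right by d6 = 5 → (-10, -26)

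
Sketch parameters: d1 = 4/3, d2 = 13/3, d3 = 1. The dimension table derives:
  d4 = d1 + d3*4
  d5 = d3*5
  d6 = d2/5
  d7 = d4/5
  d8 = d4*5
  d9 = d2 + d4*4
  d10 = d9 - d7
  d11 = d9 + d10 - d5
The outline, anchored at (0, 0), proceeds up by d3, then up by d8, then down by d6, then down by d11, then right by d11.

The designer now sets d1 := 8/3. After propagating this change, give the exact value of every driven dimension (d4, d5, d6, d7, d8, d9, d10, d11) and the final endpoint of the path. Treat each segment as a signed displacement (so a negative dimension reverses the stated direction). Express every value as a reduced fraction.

d4 = 20/3
d5 = 5
d6 = 13/15
d7 = 4/3
d8 = 100/3
d9 = 31
d10 = 89/3
d11 = 167/3
endpoint = (167/3, -111/5)

Apply edit: d1 := 8/3
  d4 = d1 + d3*4 = 20/3
  d5 = d3*5 = 5
  d6 = d2/5 = 13/15
  d7 = d4/5 = 4/3
  d8 = d4*5 = 100/3
  d9 = d2 + d4*4 = 31
  d10 = d9 - d7 = 89/3
  d11 = d9 + d10 - d5 = 167/3
Walk from origin (0, 0):
  seg 1: up by d3 = 1 → (0, 1)
  seg 2: up by d8 = 100/3 → (0, 103/3)
  seg 3: down by d6 = 13/15 → (0, 502/15)
  seg 4: down by d11 = 167/3 → (0, -111/5)
  seg 5: right by d11 = 167/3 → (167/3, -111/5)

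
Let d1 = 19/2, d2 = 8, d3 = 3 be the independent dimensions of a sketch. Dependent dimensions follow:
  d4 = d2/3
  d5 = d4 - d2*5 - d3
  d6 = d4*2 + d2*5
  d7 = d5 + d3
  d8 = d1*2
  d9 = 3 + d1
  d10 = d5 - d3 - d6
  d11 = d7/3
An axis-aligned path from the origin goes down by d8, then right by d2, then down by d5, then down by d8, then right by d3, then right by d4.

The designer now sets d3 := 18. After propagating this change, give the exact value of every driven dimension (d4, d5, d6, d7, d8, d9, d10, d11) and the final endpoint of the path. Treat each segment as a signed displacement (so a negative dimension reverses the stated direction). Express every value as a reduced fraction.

d4 = 8/3
d5 = -166/3
d6 = 136/3
d7 = -112/3
d8 = 19
d9 = 25/2
d10 = -356/3
d11 = -112/9
endpoint = (86/3, 52/3)

Apply edit: d3 := 18
  d4 = d2/3 = 8/3
  d5 = d4 - d2*5 - d3 = -166/3
  d6 = d4*2 + d2*5 = 136/3
  d7 = d5 + d3 = -112/3
  d8 = d1*2 = 19
  d9 = 3 + d1 = 25/2
  d10 = d5 - d3 - d6 = -356/3
  d11 = d7/3 = -112/9
Walk from origin (0, 0):
  seg 1: down by d8 = 19 → (0, -19)
  seg 2: right by d2 = 8 → (8, -19)
  seg 3: down by d5 = -166/3 → (8, 109/3)
  seg 4: down by d8 = 19 → (8, 52/3)
  seg 5: right by d3 = 18 → (26, 52/3)
  seg 6: right by d4 = 8/3 → (86/3, 52/3)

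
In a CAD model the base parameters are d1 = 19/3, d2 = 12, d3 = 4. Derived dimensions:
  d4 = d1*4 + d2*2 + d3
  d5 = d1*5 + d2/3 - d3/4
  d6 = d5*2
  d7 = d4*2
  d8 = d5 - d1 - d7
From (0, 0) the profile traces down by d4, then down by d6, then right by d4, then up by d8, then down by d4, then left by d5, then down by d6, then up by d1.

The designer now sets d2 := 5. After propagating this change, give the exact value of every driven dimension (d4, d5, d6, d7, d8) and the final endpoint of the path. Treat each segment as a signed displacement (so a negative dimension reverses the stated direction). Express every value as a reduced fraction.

Apply edit: d2 := 5
  d4 = d1*4 + d2*2 + d3 = 118/3
  d5 = d1*5 + d2/3 - d3/4 = 97/3
  d6 = d5*2 = 194/3
  d7 = d4*2 = 236/3
  d8 = d5 - d1 - d7 = -158/3
Walk from origin (0, 0):
  seg 1: down by d4 = 118/3 → (0, -118/3)
  seg 2: down by d6 = 194/3 → (0, -104)
  seg 3: right by d4 = 118/3 → (118/3, -104)
  seg 4: up by d8 = -158/3 → (118/3, -470/3)
  seg 5: down by d4 = 118/3 → (118/3, -196)
  seg 6: left by d5 = 97/3 → (7, -196)
  seg 7: down by d6 = 194/3 → (7, -782/3)
  seg 8: up by d1 = 19/3 → (7, -763/3)

d4 = 118/3
d5 = 97/3
d6 = 194/3
d7 = 236/3
d8 = -158/3
endpoint = (7, -763/3)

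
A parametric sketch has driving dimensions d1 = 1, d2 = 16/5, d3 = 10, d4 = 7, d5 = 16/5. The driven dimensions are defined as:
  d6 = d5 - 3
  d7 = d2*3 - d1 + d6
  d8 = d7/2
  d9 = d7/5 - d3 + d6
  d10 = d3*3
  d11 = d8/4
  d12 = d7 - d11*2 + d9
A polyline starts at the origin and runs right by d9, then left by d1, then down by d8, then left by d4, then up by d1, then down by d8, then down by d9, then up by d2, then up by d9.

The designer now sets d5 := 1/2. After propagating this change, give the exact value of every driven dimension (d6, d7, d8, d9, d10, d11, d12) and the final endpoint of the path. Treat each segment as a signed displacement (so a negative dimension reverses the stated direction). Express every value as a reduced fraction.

Apply edit: d5 := 1/2
  d6 = d5 - 3 = -5/2
  d7 = d2*3 - d1 + d6 = 61/10
  d8 = d7/2 = 61/20
  d9 = d7/5 - d3 + d6 = -282/25
  d10 = d3*3 = 30
  d11 = d8/4 = 61/80
  d12 = d7 - d11*2 + d9 = -1341/200
Walk from origin (0, 0):
  seg 1: right by d9 = -282/25 → (-282/25, 0)
  seg 2: left by d1 = 1 → (-307/25, 0)
  seg 3: down by d8 = 61/20 → (-307/25, -61/20)
  seg 4: left by d4 = 7 → (-482/25, -61/20)
  seg 5: up by d1 = 1 → (-482/25, -41/20)
  seg 6: down by d8 = 61/20 → (-482/25, -51/10)
  seg 7: down by d9 = -282/25 → (-482/25, 309/50)
  seg 8: up by d2 = 16/5 → (-482/25, 469/50)
  seg 9: up by d9 = -282/25 → (-482/25, -19/10)

d6 = -5/2
d7 = 61/10
d8 = 61/20
d9 = -282/25
d10 = 30
d11 = 61/80
d12 = -1341/200
endpoint = (-482/25, -19/10)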